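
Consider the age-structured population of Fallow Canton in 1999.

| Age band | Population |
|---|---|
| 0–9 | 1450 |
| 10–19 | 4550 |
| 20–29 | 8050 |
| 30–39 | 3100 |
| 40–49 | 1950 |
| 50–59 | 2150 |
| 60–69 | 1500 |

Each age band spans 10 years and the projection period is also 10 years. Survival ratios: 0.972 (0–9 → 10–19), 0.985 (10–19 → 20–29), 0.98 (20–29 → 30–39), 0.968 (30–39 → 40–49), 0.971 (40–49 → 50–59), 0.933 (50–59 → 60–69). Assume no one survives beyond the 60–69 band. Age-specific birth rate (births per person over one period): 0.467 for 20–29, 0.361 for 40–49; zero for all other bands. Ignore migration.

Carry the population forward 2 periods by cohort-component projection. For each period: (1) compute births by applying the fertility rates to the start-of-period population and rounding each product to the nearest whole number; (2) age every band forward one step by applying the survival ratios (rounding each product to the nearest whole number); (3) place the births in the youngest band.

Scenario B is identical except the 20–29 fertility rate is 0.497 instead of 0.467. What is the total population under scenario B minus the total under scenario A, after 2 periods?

Period 1:
Births: 8050 × 0.467 = 3759  |  1950 × 0.361 = 704 → 4463
10–19: 1450 × 0.972 = 1409
20–29: 4550 × 0.985 = 4482
30–39: 8050 × 0.98 = 7889
40–49: 3100 × 0.968 = 3001
50–59: 1950 × 0.971 = 1893
60–69: 2150 × 0.933 = 2006
Giving 4463 / 1409 / 4482 / 7889 / 3001 / 1893 / 2006.
Period 2:
Births: 4482 × 0.467 = 2093  |  3001 × 0.361 = 1083 → 3176
10–19: 4463 × 0.972 = 4338
20–29: 1409 × 0.985 = 1388
30–39: 4482 × 0.98 = 4392
40–49: 7889 × 0.968 = 7637
50–59: 3001 × 0.971 = 2914
60–69: 1893 × 0.933 = 1766
Giving 3176 / 4338 / 1388 / 4392 / 7637 / 2914 / 1766.
Scenario A total after 2 periods: 25611
Scenario B projection —
Period 1:
Births: 8050 × 0.497 = 4001  |  1950 × 0.361 = 704 → 4705
10–19: 1450 × 0.972 = 1409
20–29: 4550 × 0.985 = 4482
30–39: 8050 × 0.98 = 7889
40–49: 3100 × 0.968 = 3001
50–59: 1950 × 0.971 = 1893
60–69: 2150 × 0.933 = 2006
Giving 4705 / 1409 / 4482 / 7889 / 3001 / 1893 / 2006.
Period 2:
Births: 4482 × 0.497 = 2228  |  3001 × 0.361 = 1083 → 3311
10–19: 4705 × 0.972 = 4573
20–29: 1409 × 0.985 = 1388
30–39: 4482 × 0.98 = 4392
40–49: 7889 × 0.968 = 7637
50–59: 3001 × 0.971 = 2914
60–69: 1893 × 0.933 = 1766
Giving 3311 / 4573 / 1388 / 4392 / 7637 / 2914 / 1766.
Scenario B total after 2 periods: 25981
Difference B − A = 25981 − 25611 = 370

370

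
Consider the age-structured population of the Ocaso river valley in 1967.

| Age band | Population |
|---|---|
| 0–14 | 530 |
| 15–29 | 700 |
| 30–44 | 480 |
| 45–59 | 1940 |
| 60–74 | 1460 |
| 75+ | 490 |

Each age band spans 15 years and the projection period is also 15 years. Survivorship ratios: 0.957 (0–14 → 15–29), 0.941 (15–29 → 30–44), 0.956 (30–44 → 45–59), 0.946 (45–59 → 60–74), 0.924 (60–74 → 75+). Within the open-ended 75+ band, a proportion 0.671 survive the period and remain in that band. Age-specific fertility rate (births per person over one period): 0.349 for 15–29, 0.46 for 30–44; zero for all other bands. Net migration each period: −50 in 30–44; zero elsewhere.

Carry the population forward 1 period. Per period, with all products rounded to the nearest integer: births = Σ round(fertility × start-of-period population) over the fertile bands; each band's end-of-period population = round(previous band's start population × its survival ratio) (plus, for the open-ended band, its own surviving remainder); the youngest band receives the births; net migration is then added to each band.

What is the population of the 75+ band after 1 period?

1678

(Bands numbered youngest = 1 to oldest = 6.)
Period 1.
Births: 700 × 0.349 = 244  |  480 × 0.46 = 221 — total 465
Band 2: 530 × 0.957 = 507
Band 3: 700 × 0.941 = 659
Band 4: 480 × 0.956 = 459
Band 5: 1940 × 0.946 = 1835
Band 6: 1460 × 0.924 + 490 × 0.671 = 1349 + 329 = 1678
Net migration: Band 3 − 50 → 609
→ [465, 507, 609, 459, 1835, 1678]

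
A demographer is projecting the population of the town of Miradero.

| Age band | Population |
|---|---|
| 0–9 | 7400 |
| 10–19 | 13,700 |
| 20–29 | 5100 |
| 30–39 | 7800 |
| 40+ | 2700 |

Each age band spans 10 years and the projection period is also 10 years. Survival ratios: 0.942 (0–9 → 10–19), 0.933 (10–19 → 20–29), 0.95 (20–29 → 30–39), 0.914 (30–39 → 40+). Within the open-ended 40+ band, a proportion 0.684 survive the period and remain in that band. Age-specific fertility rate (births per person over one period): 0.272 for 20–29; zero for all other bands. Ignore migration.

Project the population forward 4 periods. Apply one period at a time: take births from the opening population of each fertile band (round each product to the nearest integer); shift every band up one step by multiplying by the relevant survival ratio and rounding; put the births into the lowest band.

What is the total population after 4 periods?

24396

Numbering the bands 1..5 from youngest to oldest:
Period 1:
Births: 5100 * 0.272 = 1387
Band 2: 7400 * 0.942 = 6971
Band 3: 13700 * 0.933 = 12782
Band 4: 5100 * 0.95 = 4845
Band 5: 7800 * 0.914 + 2700 * 0.684 = 7129 + 1847 = 8976
Giving 1387 / 6971 / 12782 / 4845 / 8976.
Period 2:
Births: 12782 * 0.272 = 3477
Band 2: 1387 * 0.942 = 1307
Band 3: 6971 * 0.933 = 6504
Band 4: 12782 * 0.95 = 12143
Band 5: 4845 * 0.914 + 8976 * 0.684 = 4428 + 6140 = 10568
Giving 3477 / 1307 / 6504 / 12143 / 10568.
Period 3:
Births: 6504 * 0.272 = 1769
Band 2: 3477 * 0.942 = 3275
Band 3: 1307 * 0.933 = 1219
Band 4: 6504 * 0.95 = 6179
Band 5: 12143 * 0.914 + 10568 * 0.684 = 11099 + 7229 = 18328
Giving 1769 / 3275 / 1219 / 6179 / 18328.
Period 4:
Births: 1219 * 0.272 = 332
Band 2: 1769 * 0.942 = 1666
Band 3: 3275 * 0.933 = 3056
Band 4: 1219 * 0.95 = 1158
Band 5: 6179 * 0.914 + 18328 * 0.684 = 5648 + 12536 = 18184
Giving 332 / 1666 / 3056 / 1158 / 18184.
Total after period 4: 332 + 1666 + 3056 + 1158 + 18184 = 24396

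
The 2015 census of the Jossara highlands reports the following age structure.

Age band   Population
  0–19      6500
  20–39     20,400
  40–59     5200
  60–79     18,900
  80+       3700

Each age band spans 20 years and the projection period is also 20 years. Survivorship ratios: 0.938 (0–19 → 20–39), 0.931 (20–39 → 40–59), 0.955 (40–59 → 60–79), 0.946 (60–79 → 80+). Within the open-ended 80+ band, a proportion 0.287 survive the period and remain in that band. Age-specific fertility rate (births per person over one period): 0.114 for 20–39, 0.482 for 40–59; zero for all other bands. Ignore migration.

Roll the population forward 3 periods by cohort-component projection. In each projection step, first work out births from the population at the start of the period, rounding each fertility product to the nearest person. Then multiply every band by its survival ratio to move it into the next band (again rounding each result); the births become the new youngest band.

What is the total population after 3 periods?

42197

Period 1.
Births: 20400 * 0.114 = 2326, 5200 * 0.482 = 2506 → total 4832
20–39: 6500 * 0.938 = 6097
40–59: 20400 * 0.931 = 18992
60–79: 5200 * 0.955 = 4966
80+: 18900 * 0.946 + 3700 * 0.287 = 17879 + 1062 = 18941
→ [4832, 6097, 18992, 4966, 18941]
Period 2.
Births: 6097 * 0.114 = 695, 18992 * 0.482 = 9154 → total 9849
20–39: 4832 * 0.938 = 4532
40–59: 6097 * 0.931 = 5676
60–79: 18992 * 0.955 = 18137
80+: 4966 * 0.946 + 18941 * 0.287 = 4698 + 5436 = 10134
→ [9849, 4532, 5676, 18137, 10134]
Period 3.
Births: 4532 * 0.114 = 517, 5676 * 0.482 = 2736 → total 3253
20–39: 9849 * 0.938 = 9238
40–59: 4532 * 0.931 = 4219
60–79: 5676 * 0.955 = 5421
80+: 18137 * 0.946 + 10134 * 0.287 = 17158 + 2908 = 20066
→ [3253, 9238, 4219, 5421, 20066]
Total after period 3: 3253 + 9238 + 4219 + 5421 + 20066 = 42197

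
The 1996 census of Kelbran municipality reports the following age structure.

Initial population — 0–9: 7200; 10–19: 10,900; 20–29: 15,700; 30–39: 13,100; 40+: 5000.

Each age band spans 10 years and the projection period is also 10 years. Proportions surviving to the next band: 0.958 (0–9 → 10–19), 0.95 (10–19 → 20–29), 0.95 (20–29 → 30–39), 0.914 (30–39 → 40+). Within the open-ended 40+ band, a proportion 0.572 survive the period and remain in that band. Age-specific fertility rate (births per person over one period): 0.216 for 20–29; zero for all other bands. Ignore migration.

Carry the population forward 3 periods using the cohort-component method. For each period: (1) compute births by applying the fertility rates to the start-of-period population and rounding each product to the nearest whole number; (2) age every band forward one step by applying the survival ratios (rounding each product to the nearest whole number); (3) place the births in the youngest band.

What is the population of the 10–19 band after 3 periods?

Period 1.
Births: 15700 × 0.216 = 3391
10–19: 7200 × 0.958 = 6898
20–29: 10900 × 0.95 = 10355
30–39: 15700 × 0.95 = 14915
40+: 13100 × 0.914 + 5000 × 0.572 = 11973 + 2860 = 14833
Population now: 0–9=3391, 10–19=6898, 20–29=10355, 30–39=14915, 40+=14833
Period 2.
Births: 10355 × 0.216 = 2237
10–19: 3391 × 0.958 = 3249
20–29: 6898 × 0.95 = 6553
30–39: 10355 × 0.95 = 9837
40+: 14915 × 0.914 + 14833 × 0.572 = 13632 + 8484 = 22116
Population now: 0–9=2237, 10–19=3249, 20–29=6553, 30–39=9837, 40+=22116
Period 3.
Births: 6553 × 0.216 = 1415
10–19: 2237 × 0.958 = 2143
20–29: 3249 × 0.95 = 3087
30–39: 6553 × 0.95 = 6225
40+: 9837 × 0.914 + 22116 × 0.572 = 8991 + 12650 = 21641
Population now: 0–9=1415, 10–19=2143, 20–29=3087, 30–39=6225, 40+=21641

2143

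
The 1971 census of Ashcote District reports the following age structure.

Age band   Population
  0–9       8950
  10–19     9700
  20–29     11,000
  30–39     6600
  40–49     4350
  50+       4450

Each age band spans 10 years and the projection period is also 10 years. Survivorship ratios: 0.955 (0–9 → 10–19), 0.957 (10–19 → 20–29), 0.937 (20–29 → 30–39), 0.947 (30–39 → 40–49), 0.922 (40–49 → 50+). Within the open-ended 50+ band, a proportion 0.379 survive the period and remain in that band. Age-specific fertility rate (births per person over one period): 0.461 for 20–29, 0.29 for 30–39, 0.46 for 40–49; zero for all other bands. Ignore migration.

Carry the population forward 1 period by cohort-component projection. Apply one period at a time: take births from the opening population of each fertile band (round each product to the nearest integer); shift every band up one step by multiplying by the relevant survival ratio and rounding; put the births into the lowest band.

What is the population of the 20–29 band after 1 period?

— Period 1 —
Births: 11000 * 0.461 = 5071, 6600 * 0.29 = 1914, 4350 * 0.46 = 2001 → 8986
10–19: 8950 * 0.955 = 8547
20–29: 9700 * 0.957 = 9283
30–39: 11000 * 0.937 = 10307
40–49: 6600 * 0.947 = 6250
50+: 4350 * 0.922 + 4450 * 0.379 = 4011 + 1687 = 5698
Giving 8986 / 8547 / 9283 / 10307 / 6250 / 5698.

9283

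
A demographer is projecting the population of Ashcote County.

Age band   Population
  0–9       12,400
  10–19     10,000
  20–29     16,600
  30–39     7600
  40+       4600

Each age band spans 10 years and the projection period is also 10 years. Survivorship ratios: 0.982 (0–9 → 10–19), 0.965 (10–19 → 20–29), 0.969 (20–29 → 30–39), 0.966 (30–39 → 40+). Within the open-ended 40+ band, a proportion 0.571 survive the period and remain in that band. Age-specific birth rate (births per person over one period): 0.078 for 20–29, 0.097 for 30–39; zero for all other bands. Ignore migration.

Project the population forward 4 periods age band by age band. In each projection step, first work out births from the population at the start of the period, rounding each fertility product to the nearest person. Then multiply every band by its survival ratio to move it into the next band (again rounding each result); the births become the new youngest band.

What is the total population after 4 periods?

[period 1]
Births: 16600 × 0.078 = 1295, 7600 × 0.097 = 737 ⇒ total 2032
10–19: 12400 × 0.982 = 12177
20–29: 10000 × 0.965 = 9650
30–39: 16600 × 0.969 = 16085
40+: 7600 × 0.966 + 4600 × 0.571 = 7342 + 2627 = 9969
Giving 2032 / 12177 / 9650 / 16085 / 9969.
[period 2]
Births: 9650 × 0.078 = 753, 16085 × 0.097 = 1560 ⇒ total 2313
10–19: 2032 × 0.982 = 1995
20–29: 12177 × 0.965 = 11751
30–39: 9650 × 0.969 = 9351
40+: 16085 × 0.966 + 9969 × 0.571 = 15538 + 5692 = 21230
Giving 2313 / 1995 / 11751 / 9351 / 21230.
[period 3]
Births: 11751 × 0.078 = 917, 9351 × 0.097 = 907 ⇒ total 1824
10–19: 2313 × 0.982 = 2271
20–29: 1995 × 0.965 = 1925
30–39: 11751 × 0.969 = 11387
40+: 9351 × 0.966 + 21230 × 0.571 = 9033 + 12122 = 21155
Giving 1824 / 2271 / 1925 / 11387 / 21155.
[period 4]
Births: 1925 × 0.078 = 150, 11387 × 0.097 = 1105 ⇒ total 1255
10–19: 1824 × 0.982 = 1791
20–29: 2271 × 0.965 = 2192
30–39: 1925 × 0.969 = 1865
40+: 11387 × 0.966 + 21155 × 0.571 = 11000 + 12080 = 23080
Giving 1255 / 1791 / 2192 / 1865 / 23080.
Total after period 4: 1255 + 1791 + 2192 + 1865 + 23080 = 30183

30183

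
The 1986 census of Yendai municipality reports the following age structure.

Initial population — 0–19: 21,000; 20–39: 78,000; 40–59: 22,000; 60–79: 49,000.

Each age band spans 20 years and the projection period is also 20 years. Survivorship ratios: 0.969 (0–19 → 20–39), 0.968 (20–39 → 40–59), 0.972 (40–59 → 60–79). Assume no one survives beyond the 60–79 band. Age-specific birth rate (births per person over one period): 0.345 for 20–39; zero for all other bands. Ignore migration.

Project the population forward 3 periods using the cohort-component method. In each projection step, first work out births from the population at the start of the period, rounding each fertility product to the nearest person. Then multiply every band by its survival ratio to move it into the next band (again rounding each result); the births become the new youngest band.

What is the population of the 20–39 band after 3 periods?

[period 1]
Births: 78000 × 0.345 = 26910
20–39: 21000 × 0.969 = 20349
40–59: 78000 × 0.968 = 75504
60–79: 22000 × 0.972 = 21384
End of period: [26910, 20349, 75504, 21384]
[period 2]
Births: 20349 × 0.345 = 7020
20–39: 26910 × 0.969 = 26076
40–59: 20349 × 0.968 = 19698
60–79: 75504 × 0.972 = 73390
End of period: [7020, 26076, 19698, 73390]
[period 3]
Births: 26076 × 0.345 = 8996
20–39: 7020 × 0.969 = 6802
40–59: 26076 × 0.968 = 25242
60–79: 19698 × 0.972 = 19146
End of period: [8996, 6802, 25242, 19146]

6802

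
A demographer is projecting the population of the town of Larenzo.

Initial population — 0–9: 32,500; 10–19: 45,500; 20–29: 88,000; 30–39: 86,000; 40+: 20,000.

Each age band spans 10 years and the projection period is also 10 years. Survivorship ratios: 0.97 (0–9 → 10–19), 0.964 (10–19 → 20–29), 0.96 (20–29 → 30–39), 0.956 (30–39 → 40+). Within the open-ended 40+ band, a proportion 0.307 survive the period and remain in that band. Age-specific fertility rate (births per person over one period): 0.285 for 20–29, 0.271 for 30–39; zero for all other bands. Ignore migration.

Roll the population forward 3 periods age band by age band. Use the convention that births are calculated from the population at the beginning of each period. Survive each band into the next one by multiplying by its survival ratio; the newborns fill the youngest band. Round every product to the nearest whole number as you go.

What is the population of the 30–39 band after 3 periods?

29174

— Period 1 —
Births: 88000 × 0.285 = 25080  |  86000 × 0.271 = 23306 → total 48386
10–19: 32500 × 0.97 = 31525
20–29: 45500 × 0.964 = 43862
30–39: 88000 × 0.96 = 84480
40+: 86000 × 0.956 + 20000 × 0.307 = 82216 + 6140 = 88356
Population now: 0–9=48386, 10–19=31525, 20–29=43862, 30–39=84480, 40+=88356
— Period 2 —
Births: 43862 × 0.285 = 12501  |  84480 × 0.271 = 22894 → total 35395
10–19: 48386 × 0.97 = 46934
20–29: 31525 × 0.964 = 30390
30–39: 43862 × 0.96 = 42108
40+: 84480 × 0.956 + 88356 × 0.307 = 80763 + 27125 = 107888
Population now: 0–9=35395, 10–19=46934, 20–29=30390, 30–39=42108, 40+=107888
— Period 3 —
Births: 30390 × 0.285 = 8661  |  42108 × 0.271 = 11411 → total 20072
10–19: 35395 × 0.97 = 34333
20–29: 46934 × 0.964 = 45244
30–39: 30390 × 0.96 = 29174
40+: 42108 × 0.956 + 107888 × 0.307 = 40255 + 33122 = 73377
Population now: 0–9=20072, 10–19=34333, 20–29=45244, 30–39=29174, 40+=73377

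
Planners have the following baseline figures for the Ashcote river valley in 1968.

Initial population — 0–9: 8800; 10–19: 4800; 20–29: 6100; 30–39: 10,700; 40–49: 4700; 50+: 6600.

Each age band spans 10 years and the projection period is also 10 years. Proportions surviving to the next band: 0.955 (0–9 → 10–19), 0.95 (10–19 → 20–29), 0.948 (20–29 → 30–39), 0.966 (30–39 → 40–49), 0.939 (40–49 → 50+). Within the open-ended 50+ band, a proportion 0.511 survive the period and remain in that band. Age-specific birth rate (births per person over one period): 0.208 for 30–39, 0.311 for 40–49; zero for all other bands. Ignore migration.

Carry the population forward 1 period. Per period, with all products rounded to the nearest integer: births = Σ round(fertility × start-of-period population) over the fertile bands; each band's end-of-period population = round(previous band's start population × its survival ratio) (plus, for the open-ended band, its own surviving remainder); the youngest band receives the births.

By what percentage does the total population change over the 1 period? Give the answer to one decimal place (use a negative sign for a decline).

-2.7

Numbering the groups 1..6 from youngest to oldest:
After projecting period 1:
Births: 10700 × 0.208 = 2226, 4700 × 0.311 = 1462 — total 3688
Group 2: 8800 × 0.955 = 8404
Group 3: 4800 × 0.95 = 4560
Group 4: 6100 × 0.948 = 5783
Group 5: 10700 × 0.966 = 10336
Group 6: 4700 × 0.939 + 6600 × 0.511 = 4413 + 3373 = 7786
End of period: [3688, 8404, 4560, 5783, 10336, 7786]
Total: 41700 → 40557; change = -1143; percentage change = -2.7%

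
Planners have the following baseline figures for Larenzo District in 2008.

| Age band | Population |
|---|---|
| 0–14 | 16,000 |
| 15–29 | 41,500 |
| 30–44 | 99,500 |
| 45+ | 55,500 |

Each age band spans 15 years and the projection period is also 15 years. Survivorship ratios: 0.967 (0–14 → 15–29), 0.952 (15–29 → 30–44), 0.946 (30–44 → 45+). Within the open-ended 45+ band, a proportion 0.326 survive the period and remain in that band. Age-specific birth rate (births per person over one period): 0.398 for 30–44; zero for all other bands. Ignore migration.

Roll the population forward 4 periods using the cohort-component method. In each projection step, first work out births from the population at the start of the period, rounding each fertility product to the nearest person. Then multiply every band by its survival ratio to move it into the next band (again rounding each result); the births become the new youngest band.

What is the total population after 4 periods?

81543

Period 1:
Births: 99500 × 0.398 = 39601
15–29: 16000 × 0.967 = 15472
30–44: 41500 × 0.952 = 39508
45+: 99500 × 0.946 + 55500 × 0.326 = 94127 + 18093 = 112220
Population now: 0–14=39601, 15–29=15472, 30–44=39508, 45+=112220
Period 2:
Births: 39508 × 0.398 = 15724
15–29: 39601 × 0.967 = 38294
30–44: 15472 × 0.952 = 14729
45+: 39508 × 0.946 + 112220 × 0.326 = 37375 + 36584 = 73959
Population now: 0–14=15724, 15–29=38294, 30–44=14729, 45+=73959
Period 3:
Births: 14729 × 0.398 = 5862
15–29: 15724 × 0.967 = 15205
30–44: 38294 × 0.952 = 36456
45+: 14729 × 0.946 + 73959 × 0.326 = 13934 + 24111 = 38045
Population now: 0–14=5862, 15–29=15205, 30–44=36456, 45+=38045
Period 4:
Births: 36456 × 0.398 = 14509
15–29: 5862 × 0.967 = 5669
30–44: 15205 × 0.952 = 14475
45+: 36456 × 0.946 + 38045 × 0.326 = 34487 + 12403 = 46890
Population now: 0–14=14509, 15–29=5669, 30–44=14475, 45+=46890
Total after period 4: 14509 + 5669 + 14475 + 46890 = 81543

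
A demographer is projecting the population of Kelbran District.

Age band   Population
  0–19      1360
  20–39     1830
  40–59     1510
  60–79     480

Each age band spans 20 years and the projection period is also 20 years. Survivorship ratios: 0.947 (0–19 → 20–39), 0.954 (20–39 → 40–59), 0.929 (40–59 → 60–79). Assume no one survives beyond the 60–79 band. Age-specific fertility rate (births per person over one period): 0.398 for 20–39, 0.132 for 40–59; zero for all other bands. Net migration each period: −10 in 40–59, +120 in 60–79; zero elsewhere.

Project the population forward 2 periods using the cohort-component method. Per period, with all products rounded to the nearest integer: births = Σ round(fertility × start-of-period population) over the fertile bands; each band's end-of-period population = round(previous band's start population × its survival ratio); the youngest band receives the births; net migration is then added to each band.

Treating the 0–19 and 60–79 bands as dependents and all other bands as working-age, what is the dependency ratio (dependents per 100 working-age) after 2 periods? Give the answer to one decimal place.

118.0

Period 1:
Births: 1830 * 0.398 = 728 ; 1510 * 0.132 = 199 → 927
20–39: 1360 * 0.947 = 1288
40–59: 1830 * 0.954 = 1746
60–79: 1510 * 0.929 = 1403
Net migration: 40–59 − 10 → 1736; 60–79 + 120 → 1523
→ [927, 1288, 1736, 1523]
Period 2:
Births: 1288 * 0.398 = 513 ; 1736 * 0.132 = 229 → 742
20–39: 927 * 0.947 = 878
40–59: 1288 * 0.954 = 1229
60–79: 1736 * 0.929 = 1613
Net migration: 40–59 − 10 → 1219; 60–79 + 120 → 1733
→ [742, 878, 1219, 1733]
Dependents (band 0–19 + band 60–79) = 742 + 1733 = 2475; working-age = 2097; ratio = 2475/2097 × 100 = 118.0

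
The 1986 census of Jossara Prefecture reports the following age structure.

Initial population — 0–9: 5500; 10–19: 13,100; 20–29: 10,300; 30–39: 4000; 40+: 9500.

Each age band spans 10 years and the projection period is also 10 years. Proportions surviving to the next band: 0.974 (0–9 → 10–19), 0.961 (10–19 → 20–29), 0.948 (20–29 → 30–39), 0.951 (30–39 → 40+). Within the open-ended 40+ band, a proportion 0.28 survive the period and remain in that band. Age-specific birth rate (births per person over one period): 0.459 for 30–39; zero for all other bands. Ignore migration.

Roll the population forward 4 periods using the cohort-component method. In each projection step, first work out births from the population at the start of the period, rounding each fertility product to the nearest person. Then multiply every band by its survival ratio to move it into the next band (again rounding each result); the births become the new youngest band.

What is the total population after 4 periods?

Numbering the bands 1..5 from youngest to oldest:
After projecting period 1:
Births: 4000 * 0.459 = 1836
Band 2: 5500 * 0.974 = 5357
Band 3: 13100 * 0.961 = 12589
Band 4: 10300 * 0.948 = 9764
Band 5: 4000 * 0.951 + 9500 * 0.28 = 3804 + 2660 = 6464
Giving 1836 / 5357 / 12589 / 9764 / 6464.
After projecting period 2:
Births: 9764 * 0.459 = 4482
Band 2: 1836 * 0.974 = 1788
Band 3: 5357 * 0.961 = 5148
Band 4: 12589 * 0.948 = 11934
Band 5: 9764 * 0.951 + 6464 * 0.28 = 9286 + 1810 = 11096
Giving 4482 / 1788 / 5148 / 11934 / 11096.
After projecting period 3:
Births: 11934 * 0.459 = 5478
Band 2: 4482 * 0.974 = 4365
Band 3: 1788 * 0.961 = 1718
Band 4: 5148 * 0.948 = 4880
Band 5: 11934 * 0.951 + 11096 * 0.28 = 11349 + 3107 = 14456
Giving 5478 / 4365 / 1718 / 4880 / 14456.
After projecting period 4:
Births: 4880 * 0.459 = 2240
Band 2: 5478 * 0.974 = 5336
Band 3: 4365 * 0.961 = 4195
Band 4: 1718 * 0.948 = 1629
Band 5: 4880 * 0.951 + 14456 * 0.28 = 4641 + 4048 = 8689
Giving 2240 / 5336 / 4195 / 1629 / 8689.
Total after period 4: 2240 + 5336 + 4195 + 1629 + 8689 = 22089

22089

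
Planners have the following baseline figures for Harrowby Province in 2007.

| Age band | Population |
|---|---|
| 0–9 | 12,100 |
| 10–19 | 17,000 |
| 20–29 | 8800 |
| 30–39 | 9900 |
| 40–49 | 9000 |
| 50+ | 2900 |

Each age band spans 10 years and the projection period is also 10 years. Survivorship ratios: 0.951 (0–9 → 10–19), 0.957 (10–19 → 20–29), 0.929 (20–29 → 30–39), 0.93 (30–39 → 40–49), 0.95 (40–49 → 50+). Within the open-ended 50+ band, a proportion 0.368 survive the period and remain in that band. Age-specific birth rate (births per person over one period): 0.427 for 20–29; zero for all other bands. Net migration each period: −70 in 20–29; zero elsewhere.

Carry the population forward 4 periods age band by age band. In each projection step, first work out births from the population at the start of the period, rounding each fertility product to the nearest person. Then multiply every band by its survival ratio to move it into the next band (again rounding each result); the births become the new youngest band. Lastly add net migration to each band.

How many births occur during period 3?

(Bands numbered youngest = 1 to oldest = 6.)
— Period 1 —
Births: 8800 × 0.427 = 3758
Band 2: 12100 × 0.951 = 11507
Band 3: 17000 × 0.957 = 16269
Band 4: 8800 × 0.929 = 8175
Band 5: 9900 × 0.93 = 9207
Band 6: 9000 × 0.95 + 2900 × 0.368 = 8550 + 1067 = 9617
Net migration: Band 3 − 70 → 16199
Giving 3758 / 11507 / 16199 / 8175 / 9207 / 9617.
— Period 2 —
Births: 16199 × 0.427 = 6917
Band 2: 3758 × 0.951 = 3574
Band 3: 11507 × 0.957 = 11012
Band 4: 16199 × 0.929 = 15049
Band 5: 8175 × 0.93 = 7603
Band 6: 9207 × 0.95 + 9617 × 0.368 = 8747 + 3539 = 12286
Net migration: Band 3 − 70 → 10942
Giving 6917 / 3574 / 10942 / 15049 / 7603 / 12286.
— Period 3 —
Births: 10942 × 0.427 = 4672
Band 2: 6917 × 0.951 = 6578
Band 3: 3574 × 0.957 = 3420
Band 4: 10942 × 0.929 = 10165
Band 5: 15049 × 0.93 = 13996
Band 6: 7603 × 0.95 + 12286 × 0.368 = 7223 + 4521 = 11744
Net migration: Band 3 − 70 → 3350
Giving 4672 / 6578 / 3350 / 10165 / 13996 / 11744.

4672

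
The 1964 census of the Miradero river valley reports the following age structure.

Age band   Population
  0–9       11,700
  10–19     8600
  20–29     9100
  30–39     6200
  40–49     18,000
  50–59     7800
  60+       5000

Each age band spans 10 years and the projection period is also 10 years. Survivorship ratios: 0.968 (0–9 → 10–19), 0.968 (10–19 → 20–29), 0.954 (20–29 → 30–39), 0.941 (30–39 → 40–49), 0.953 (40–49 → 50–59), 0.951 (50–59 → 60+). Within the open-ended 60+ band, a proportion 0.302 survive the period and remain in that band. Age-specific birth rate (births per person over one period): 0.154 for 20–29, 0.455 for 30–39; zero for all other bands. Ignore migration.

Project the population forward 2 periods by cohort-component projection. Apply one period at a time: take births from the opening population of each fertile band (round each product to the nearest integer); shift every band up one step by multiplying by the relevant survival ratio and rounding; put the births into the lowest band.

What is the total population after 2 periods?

Period 1:
Births: 9100 × 0.154 = 1401  |  6200 × 0.455 = 2821 → 4222
10–19: 11700 × 0.968 = 11326
20–29: 8600 × 0.968 = 8325
30–39: 9100 × 0.954 = 8681
40–49: 6200 × 0.941 = 5834
50–59: 18000 × 0.953 = 17154
60+: 7800 × 0.951 + 5000 × 0.302 = 7418 + 1510 = 8928
Giving 4222 / 11326 / 8325 / 8681 / 5834 / 17154 / 8928.
Period 2:
Births: 8325 × 0.154 = 1282  |  8681 × 0.455 = 3950 → 5232
10–19: 4222 × 0.968 = 4087
20–29: 11326 × 0.968 = 10964
30–39: 8325 × 0.954 = 7942
40–49: 8681 × 0.941 = 8169
50–59: 5834 × 0.953 = 5560
60+: 17154 × 0.951 + 8928 × 0.302 = 16313 + 2696 = 19009
Giving 5232 / 4087 / 10964 / 7942 / 8169 / 5560 / 19009.
Total after period 2: 5232 + 4087 + 10964 + 7942 + 8169 + 5560 + 19009 = 60963

60963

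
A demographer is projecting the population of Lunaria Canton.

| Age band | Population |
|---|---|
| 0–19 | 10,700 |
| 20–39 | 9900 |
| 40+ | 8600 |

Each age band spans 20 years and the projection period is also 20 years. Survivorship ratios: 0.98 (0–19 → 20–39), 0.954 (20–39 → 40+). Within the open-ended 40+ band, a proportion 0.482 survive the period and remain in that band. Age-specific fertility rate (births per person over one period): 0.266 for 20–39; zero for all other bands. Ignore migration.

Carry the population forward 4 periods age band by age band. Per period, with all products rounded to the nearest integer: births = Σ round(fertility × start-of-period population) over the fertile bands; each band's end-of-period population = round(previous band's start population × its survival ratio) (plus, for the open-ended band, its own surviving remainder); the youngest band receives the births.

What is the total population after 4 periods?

9038

Let group 1 be 0–19 through group 3 = 40+.
After projecting period 1:
Births: 9900 * 0.266 = 2633
Group 2: 10700 * 0.98 = 10486
Group 3: 9900 * 0.954 + 8600 * 0.482 = 9445 + 4145 = 13590
→ [2633, 10486, 13590]
After projecting period 2:
Births: 10486 * 0.266 = 2789
Group 2: 2633 * 0.98 = 2580
Group 3: 10486 * 0.954 + 13590 * 0.482 = 10004 + 6550 = 16554
→ [2789, 2580, 16554]
After projecting period 3:
Births: 2580 * 0.266 = 686
Group 2: 2789 * 0.98 = 2733
Group 3: 2580 * 0.954 + 16554 * 0.482 = 2461 + 7979 = 10440
→ [686, 2733, 10440]
After projecting period 4:
Births: 2733 * 0.266 = 727
Group 2: 686 * 0.98 = 672
Group 3: 2733 * 0.954 + 10440 * 0.482 = 2607 + 5032 = 7639
→ [727, 672, 7639]
Total after period 4: 727 + 672 + 7639 = 9038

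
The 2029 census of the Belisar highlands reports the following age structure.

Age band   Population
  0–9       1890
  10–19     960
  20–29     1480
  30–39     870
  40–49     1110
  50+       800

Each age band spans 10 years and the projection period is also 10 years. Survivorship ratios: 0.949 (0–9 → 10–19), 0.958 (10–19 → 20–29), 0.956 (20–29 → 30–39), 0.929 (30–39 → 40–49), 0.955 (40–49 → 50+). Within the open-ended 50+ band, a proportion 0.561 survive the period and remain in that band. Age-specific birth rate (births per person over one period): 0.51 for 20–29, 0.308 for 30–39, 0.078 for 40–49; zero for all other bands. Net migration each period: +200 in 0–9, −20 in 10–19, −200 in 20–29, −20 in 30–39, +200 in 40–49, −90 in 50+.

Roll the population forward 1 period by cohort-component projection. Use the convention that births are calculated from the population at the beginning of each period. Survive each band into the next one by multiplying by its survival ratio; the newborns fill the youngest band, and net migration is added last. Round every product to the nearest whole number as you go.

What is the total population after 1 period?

Numbering the bands 1..6 from youngest to oldest:
After projecting period 1:
Births: 1480 * 0.51 = 755 ; 870 * 0.308 = 268 ; 1110 * 0.078 = 87 ⇒ total 1110
Band 2: 1890 * 0.949 = 1794
Band 3: 960 * 0.958 = 920
Band 4: 1480 * 0.956 = 1415
Band 5: 870 * 0.929 = 808
Band 6: 1110 * 0.955 + 800 * 0.561 = 1060 + 449 = 1509
Net migration: Band 1 + 200 → 1310; Band 2 − 20 → 1774; Band 3 − 200 → 720; Band 4 − 20 → 1395; Band 5 + 200 → 1008; Band 6 − 90 → 1419
Population now: 0–9=1310, 10–19=1774, 20–29=720, 30–39=1395, 40–49=1008, 50+=1419
Total after period 1: 1310 + 1774 + 720 + 1395 + 1008 + 1419 = 7626

7626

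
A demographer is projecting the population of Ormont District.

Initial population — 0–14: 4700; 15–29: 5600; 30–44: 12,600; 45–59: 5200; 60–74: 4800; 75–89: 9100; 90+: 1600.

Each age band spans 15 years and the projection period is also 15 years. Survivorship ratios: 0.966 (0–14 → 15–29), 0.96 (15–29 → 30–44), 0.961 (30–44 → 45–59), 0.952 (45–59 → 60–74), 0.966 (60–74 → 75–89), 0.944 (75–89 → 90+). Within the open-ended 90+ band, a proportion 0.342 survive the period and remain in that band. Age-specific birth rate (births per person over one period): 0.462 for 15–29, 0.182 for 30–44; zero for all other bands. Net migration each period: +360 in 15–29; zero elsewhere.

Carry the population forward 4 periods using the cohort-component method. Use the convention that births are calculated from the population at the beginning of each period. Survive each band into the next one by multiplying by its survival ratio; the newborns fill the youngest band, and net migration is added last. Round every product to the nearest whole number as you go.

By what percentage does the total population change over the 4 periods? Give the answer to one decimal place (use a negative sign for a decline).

Period 1.
Births: 5600 × 0.462 = 2587 ; 12600 × 0.182 = 2293 — total 4880
15–29: 4700 × 0.966 = 4540
30–44: 5600 × 0.96 = 5376
45–59: 12600 × 0.961 = 12109
60–74: 5200 × 0.952 = 4950
75–89: 4800 × 0.966 = 4637
90+: 9100 × 0.944 + 1600 × 0.342 = 8590 + 547 = 9137
Net migration: 15–29 + 360 → 4900
Giving 4880 / 4900 / 5376 / 12109 / 4950 / 4637 / 9137.
Period 2.
Births: 4900 × 0.462 = 2264 ; 5376 × 0.182 = 978 — total 3242
15–29: 4880 × 0.966 = 4714
30–44: 4900 × 0.96 = 4704
45–59: 5376 × 0.961 = 5166
60–74: 12109 × 0.952 = 11528
75–89: 4950 × 0.966 = 4782
90+: 4637 × 0.944 + 9137 × 0.342 = 4377 + 3125 = 7502
Net migration: 15–29 + 360 → 5074
Giving 3242 / 5074 / 4704 / 5166 / 11528 / 4782 / 7502.
Period 3.
Births: 5074 × 0.462 = 2344 ; 4704 × 0.182 = 856 — total 3200
15–29: 3242 × 0.966 = 3132
30–44: 5074 × 0.96 = 4871
45–59: 4704 × 0.961 = 4521
60–74: 5166 × 0.952 = 4918
75–89: 11528 × 0.966 = 11136
90+: 4782 × 0.944 + 7502 × 0.342 = 4514 + 2566 = 7080
Net migration: 15–29 + 360 → 3492
Giving 3200 / 3492 / 4871 / 4521 / 4918 / 11136 / 7080.
Period 4.
Births: 3492 × 0.462 = 1613 ; 4871 × 0.182 = 887 — total 2500
15–29: 3200 × 0.966 = 3091
30–44: 3492 × 0.96 = 3352
45–59: 4871 × 0.961 = 4681
60–74: 4521 × 0.952 = 4304
75–89: 4918 × 0.966 = 4751
90+: 11136 × 0.944 + 7080 × 0.342 = 10512 + 2421 = 12933
Net migration: 15–29 + 360 → 3451
Giving 2500 / 3451 / 3352 / 4681 / 4304 / 4751 / 12933.
Total: 43600 → 35972; change = -7628; percentage change = -17.5%

-17.5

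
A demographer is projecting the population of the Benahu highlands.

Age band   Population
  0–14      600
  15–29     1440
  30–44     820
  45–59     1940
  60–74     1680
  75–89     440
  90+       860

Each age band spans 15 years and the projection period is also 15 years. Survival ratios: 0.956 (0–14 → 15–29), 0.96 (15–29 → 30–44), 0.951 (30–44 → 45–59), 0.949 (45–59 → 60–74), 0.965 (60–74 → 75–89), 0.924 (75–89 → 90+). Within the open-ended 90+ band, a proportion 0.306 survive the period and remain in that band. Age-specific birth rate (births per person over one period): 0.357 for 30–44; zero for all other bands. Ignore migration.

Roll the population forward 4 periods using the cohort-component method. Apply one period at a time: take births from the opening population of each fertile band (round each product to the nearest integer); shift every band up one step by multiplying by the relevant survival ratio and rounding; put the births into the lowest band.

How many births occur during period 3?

After projecting period 1:
Births: 820 * 0.357 = 293
15–29: 600 * 0.956 = 574
30–44: 1440 * 0.96 = 1382
45–59: 820 * 0.951 = 780
60–74: 1940 * 0.949 = 1841
75–89: 1680 * 0.965 = 1621
90+: 440 * 0.924 + 860 * 0.306 = 407 + 263 = 670
→ [293, 574, 1382, 780, 1841, 1621, 670]
After projecting period 2:
Births: 1382 * 0.357 = 493
15–29: 293 * 0.956 = 280
30–44: 574 * 0.96 = 551
45–59: 1382 * 0.951 = 1314
60–74: 780 * 0.949 = 740
75–89: 1841 * 0.965 = 1777
90+: 1621 * 0.924 + 670 * 0.306 = 1498 + 205 = 1703
→ [493, 280, 551, 1314, 740, 1777, 1703]
After projecting period 3:
Births: 551 * 0.357 = 197
15–29: 493 * 0.956 = 471
30–44: 280 * 0.96 = 269
45–59: 551 * 0.951 = 524
60–74: 1314 * 0.949 = 1247
75–89: 740 * 0.965 = 714
90+: 1777 * 0.924 + 1703 * 0.306 = 1642 + 521 = 2163
→ [197, 471, 269, 524, 1247, 714, 2163]

197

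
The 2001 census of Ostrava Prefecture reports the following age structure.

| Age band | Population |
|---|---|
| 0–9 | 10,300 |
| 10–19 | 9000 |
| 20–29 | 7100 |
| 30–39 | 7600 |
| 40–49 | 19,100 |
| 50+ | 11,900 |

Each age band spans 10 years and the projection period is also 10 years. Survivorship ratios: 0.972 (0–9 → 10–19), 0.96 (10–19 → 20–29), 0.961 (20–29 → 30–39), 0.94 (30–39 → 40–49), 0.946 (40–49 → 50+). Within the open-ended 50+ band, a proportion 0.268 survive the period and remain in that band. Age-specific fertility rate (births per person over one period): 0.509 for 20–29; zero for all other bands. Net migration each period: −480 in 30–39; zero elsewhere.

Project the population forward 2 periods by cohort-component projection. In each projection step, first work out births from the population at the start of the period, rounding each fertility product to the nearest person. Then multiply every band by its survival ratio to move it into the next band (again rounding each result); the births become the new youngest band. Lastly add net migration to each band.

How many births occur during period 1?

Call the groups 1 to 6, youngest first.
[period 1]
Births: 7100 * 0.509 = 3614
Group 2: 10300 * 0.972 = 10012
Group 3: 9000 * 0.96 = 8640
Group 4: 7100 * 0.961 = 6823
Group 5: 7600 * 0.94 = 7144
Group 6: 19100 * 0.946 + 11900 * 0.268 = 18069 + 3189 = 21258
Net migration: Group 4 − 480 → 6343
→ [3614, 10012, 8640, 6343, 7144, 21258]

3614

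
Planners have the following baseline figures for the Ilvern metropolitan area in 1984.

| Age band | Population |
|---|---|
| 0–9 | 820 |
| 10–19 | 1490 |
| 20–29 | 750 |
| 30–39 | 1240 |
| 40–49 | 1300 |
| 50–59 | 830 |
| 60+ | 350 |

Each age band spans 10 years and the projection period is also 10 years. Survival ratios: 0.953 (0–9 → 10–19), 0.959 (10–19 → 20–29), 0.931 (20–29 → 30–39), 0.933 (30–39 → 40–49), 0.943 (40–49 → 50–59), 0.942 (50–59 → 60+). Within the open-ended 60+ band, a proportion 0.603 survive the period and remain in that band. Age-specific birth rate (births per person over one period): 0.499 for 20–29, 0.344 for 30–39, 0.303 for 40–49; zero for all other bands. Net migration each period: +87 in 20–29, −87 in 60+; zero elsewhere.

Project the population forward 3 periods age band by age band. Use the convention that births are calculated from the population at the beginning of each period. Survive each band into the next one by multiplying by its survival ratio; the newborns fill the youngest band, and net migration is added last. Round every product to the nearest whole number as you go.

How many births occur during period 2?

1347

Let group 1 be 0–9 through group 7 = 60+.
Period 1:
Births: 750 × 0.499 = 374 ; 1240 × 0.344 = 427 ; 1300 × 0.303 = 394 → total 1195
Group 2: 820 × 0.953 = 781
Group 3: 1490 × 0.959 = 1429
Group 4: 750 × 0.931 = 698
Group 5: 1240 × 0.933 = 1157
Group 6: 1300 × 0.943 = 1226
Group 7: 830 × 0.942 + 350 × 0.603 = 782 + 211 = 993
Net migration: Group 3 + 87 → 1516; Group 7 − 87 → 906
End of period: [1195, 781, 1516, 698, 1157, 1226, 906]
Period 2:
Births: 1516 × 0.499 = 756 ; 698 × 0.344 = 240 ; 1157 × 0.303 = 351 → total 1347
Group 2: 1195 × 0.953 = 1139
Group 3: 781 × 0.959 = 749
Group 4: 1516 × 0.931 = 1411
Group 5: 698 × 0.933 = 651
Group 6: 1157 × 0.943 = 1091
Group 7: 1226 × 0.942 + 906 × 0.603 = 1155 + 546 = 1701
Net migration: Group 3 + 87 → 836; Group 7 − 87 → 1614
End of period: [1347, 1139, 836, 1411, 651, 1091, 1614]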